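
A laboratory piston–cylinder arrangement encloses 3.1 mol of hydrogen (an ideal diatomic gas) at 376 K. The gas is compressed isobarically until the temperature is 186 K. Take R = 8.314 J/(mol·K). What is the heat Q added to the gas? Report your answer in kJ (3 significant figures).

Q ≈ -17.1 kJ

Isobaric: W = nRΔT = (3.1)(8.314)(-190) = -4897 J.
ΔU = nCᵥΔT with Cᵥ = 5R/2: ΔU = (3.1)(20.79)(-190) = -12242 J.
Q = ΔU + W = -12242 − 4897 = -17139 J.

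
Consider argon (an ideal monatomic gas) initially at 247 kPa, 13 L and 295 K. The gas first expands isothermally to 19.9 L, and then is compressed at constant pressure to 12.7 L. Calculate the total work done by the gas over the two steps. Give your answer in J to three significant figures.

W_total ≈ 205 J

Step 1 (isothermal): W = P₁V₁ ln(V₂/V₁) = (3211) ln(19.9/13) = 1367 J.
After step 1: P = 161.4 kPa, V = 19.9 L, T = 295 K.
Step 2 (isobaric): W = PΔV = (161.4 kPa)(12.7 − 19.9 L) = -1162 J.
W_total = 1367 − 1162 = 205.4 J.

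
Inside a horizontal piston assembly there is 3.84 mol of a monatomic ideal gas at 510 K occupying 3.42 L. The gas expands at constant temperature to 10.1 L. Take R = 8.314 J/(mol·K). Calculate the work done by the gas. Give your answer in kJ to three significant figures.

W ≈ 17.6 kJ

Isothermal: W = nRT ln(V₂/V₁).
W = (3.84)(8.314)(510) × ln(10.1/3.42)
  = 16282 × 1.083
W_by_gas = 17632 J.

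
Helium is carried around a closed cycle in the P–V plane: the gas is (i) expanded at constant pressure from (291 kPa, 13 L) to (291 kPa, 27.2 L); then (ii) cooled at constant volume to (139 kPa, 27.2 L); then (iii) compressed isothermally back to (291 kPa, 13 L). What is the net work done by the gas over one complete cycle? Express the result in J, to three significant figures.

Leg (i): W = PΔV = (291)(27.2 − 13) = 4132 J.
Leg (ii): W = 0.
Leg (iii): W = PᵢVᵢ ln(V_f/Vᵢ) = (3781) ln(13/27.2) = -2791 J.
W_net = 4132 − 2791 = 1341 J.

W_net ≈ 1340 J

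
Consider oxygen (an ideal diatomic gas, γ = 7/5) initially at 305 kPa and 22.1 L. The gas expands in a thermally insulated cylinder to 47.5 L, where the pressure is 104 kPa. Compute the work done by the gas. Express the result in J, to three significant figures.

W ≈ 4500 J

Adiabatic: W = (P₁V₁ − P₂V₂)/(γ − 1) with γ = 7/5.
P₁V₁ = 6740 J, P₂V₂ = 4940 J.
W = (6740 − 4940) / 0.4 = 4501 J.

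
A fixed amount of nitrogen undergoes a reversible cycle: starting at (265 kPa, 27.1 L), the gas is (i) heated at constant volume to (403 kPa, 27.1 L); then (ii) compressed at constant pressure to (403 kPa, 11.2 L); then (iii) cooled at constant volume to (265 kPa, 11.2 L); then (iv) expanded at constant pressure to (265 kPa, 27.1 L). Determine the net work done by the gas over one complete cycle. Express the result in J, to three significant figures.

Constant-volume legs do no work.
W(ii) = (403)(11.2 − 27.1) = -6408 J; W(iv) = (265)(27.1 − 11.2) = 4214 J.
W_net = -6408 + 4214 = -2194 J (the counter-clockwise enclosed area).

W_net ≈ -2190 J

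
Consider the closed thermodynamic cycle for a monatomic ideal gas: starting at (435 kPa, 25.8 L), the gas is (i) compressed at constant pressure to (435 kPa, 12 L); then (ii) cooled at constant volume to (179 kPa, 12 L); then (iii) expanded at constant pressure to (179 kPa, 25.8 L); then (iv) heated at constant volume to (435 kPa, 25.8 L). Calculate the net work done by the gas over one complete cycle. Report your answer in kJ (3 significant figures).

W_net ≈ -3.53 kJ

Constant-volume legs do no work.
W(i) = (435)(12 − 25.8) = -6003 J; W(iii) = (179)(25.8 − 12) = 2470 J.
W_net = -6003 + 2470 = -3533 J (the counter-clockwise enclosed area).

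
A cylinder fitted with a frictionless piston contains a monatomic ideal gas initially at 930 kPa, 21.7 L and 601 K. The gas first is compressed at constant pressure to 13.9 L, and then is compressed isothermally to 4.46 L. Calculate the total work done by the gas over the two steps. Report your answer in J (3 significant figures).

Step 1 (isobaric): W = PΔV = (930 kPa)(13.9 − 21.7 L) = -7254 J.
After step 1: P = 930 kPa, V = 13.9 L, T = 385 K.
Step 2 (isothermal): W = P₁V₁ ln(V₂/V₁) = (12927) ln(4.46/13.9) = -14695 J.
W_total = -7254 − 14695 = -21949 J.

W_total ≈ -21900 J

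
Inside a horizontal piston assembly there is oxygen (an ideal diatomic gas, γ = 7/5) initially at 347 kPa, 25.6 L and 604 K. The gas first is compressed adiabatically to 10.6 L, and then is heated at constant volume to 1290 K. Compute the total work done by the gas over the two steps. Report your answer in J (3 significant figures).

W_total ≈ -9390 J

Step 1 (adiabatic): W = (P₁V₁ − P₂V₂)/(γ−1) = (8883 − 12640)/0.4 = -9392 J.
Step 2 (isochoric): W = 0 (constant volume).
W_total = -9392 + 0 = -9392 J.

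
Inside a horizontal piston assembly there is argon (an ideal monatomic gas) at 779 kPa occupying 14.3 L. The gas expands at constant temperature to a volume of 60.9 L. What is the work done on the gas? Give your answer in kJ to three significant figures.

W ≈ -16.1 kJ

Isothermal: W = nRT ln(V₂/V₁) = P₁V₁ ln(V₂/V₁).
P₁V₁ = (779 kPa)(14.3 L) = 11140 J.
W = 11140 × ln(60.9/14.3) = 11140 × 1.449
W_by_gas = 16141 J; work on gas = −W_by = -16141 J.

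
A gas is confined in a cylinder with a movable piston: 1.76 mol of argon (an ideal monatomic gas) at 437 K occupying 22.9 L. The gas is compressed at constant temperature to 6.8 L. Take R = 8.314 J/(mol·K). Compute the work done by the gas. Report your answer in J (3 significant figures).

Isothermal: W = nRT ln(V₂/V₁).
W = (1.76)(8.314)(437) × ln(6.8/22.9)
  = 6394 × -1.214
W_by_gas = -7764 J.

W ≈ -7760 J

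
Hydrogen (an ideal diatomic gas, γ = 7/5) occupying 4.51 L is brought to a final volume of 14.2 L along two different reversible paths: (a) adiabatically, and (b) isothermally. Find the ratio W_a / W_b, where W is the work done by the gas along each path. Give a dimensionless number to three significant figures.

W_a / W_b ≈ 0.802

Path (a) adiabatic: W = P₁V₁(1 − (V₁/V₂)^(γ−1))/(γ−1) → W_a/(P₁V₁) = 0.9199.
Path (b) isothermal: W = P₁V₁ ln(V₂/V₁) → W_b/(P₁V₁) = 1.147.
W_a / W_b = 0.9199 / 1.147 = 0.802.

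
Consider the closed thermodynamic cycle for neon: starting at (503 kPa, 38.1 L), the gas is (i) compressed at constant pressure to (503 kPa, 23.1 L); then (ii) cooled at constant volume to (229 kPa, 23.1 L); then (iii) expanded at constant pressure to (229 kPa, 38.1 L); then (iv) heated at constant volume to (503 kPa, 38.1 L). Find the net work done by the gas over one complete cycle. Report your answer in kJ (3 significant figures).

W_net ≈ -4.11 kJ

Constant-volume legs do no work.
W(i) = (503)(23.1 − 38.1) = -7545 J; W(iii) = (229)(38.1 − 23.1) = 3435 J.
W_net = -7545 + 3435 = -4110 J (the counter-clockwise enclosed area).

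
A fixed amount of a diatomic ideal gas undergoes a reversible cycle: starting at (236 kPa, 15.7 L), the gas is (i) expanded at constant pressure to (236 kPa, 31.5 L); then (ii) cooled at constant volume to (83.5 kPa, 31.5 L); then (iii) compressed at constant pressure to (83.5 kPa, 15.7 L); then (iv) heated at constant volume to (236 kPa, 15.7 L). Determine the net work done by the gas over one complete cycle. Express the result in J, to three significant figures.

W_net ≈ 2410 J

Constant-volume legs do no work.
W(i) = (236)(31.5 − 15.7) = 3729 J; W(iii) = (83.5)(15.7 − 31.5) = -1319 J.
W_net = 3729 − 1319 = 2410 J (the clockwise enclosed area).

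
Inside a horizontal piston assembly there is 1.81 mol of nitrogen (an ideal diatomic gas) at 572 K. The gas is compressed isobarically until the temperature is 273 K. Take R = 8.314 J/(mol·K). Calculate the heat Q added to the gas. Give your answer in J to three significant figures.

Isobaric: W = nRΔT = (1.81)(8.314)(-299) = -4499 J.
ΔU = nCᵥΔT with Cᵥ = 5R/2: ΔU = (1.81)(20.79)(-299) = -11249 J.
Q = ΔU + W = -11249 − 4499 = -15748 J.

Q ≈ -15700 J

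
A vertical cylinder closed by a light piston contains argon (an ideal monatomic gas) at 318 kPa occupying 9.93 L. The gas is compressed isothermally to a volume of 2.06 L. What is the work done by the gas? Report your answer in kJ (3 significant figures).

Isothermal: W = nRT ln(V₂/V₁) = P₁V₁ ln(V₂/V₁).
P₁V₁ = (318 kPa)(9.93 L) = 3158 J.
W = 3158 × ln(2.06/9.93) = 3158 × -1.573
W_by_gas = -4967 J.

W ≈ -4.97 kJ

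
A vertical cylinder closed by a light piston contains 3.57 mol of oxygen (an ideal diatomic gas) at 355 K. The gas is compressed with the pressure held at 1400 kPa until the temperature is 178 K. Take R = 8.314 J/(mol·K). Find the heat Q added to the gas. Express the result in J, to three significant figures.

Isobaric: W = nRΔT = (3.57)(8.314)(-177) = -5254 J.
ΔU = nCᵥΔT with Cᵥ = 5R/2: ΔU = (3.57)(20.79)(-177) = -13134 J.
Q = ΔU + W = -13134 − 5254 = -18387 J.

Q ≈ -18400 J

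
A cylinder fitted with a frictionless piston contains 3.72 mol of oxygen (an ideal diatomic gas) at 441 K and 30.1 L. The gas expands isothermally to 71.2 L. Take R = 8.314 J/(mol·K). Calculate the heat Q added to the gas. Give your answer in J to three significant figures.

Q ≈ 11700 J

Isothermal ⇒ ΔU = 0, so Q = W = nRT ln(V₂/V₁).
Q = (3.72)(8.314)(441) ln(71.2/30.1) = 13639 × 0.861 = 11743 J.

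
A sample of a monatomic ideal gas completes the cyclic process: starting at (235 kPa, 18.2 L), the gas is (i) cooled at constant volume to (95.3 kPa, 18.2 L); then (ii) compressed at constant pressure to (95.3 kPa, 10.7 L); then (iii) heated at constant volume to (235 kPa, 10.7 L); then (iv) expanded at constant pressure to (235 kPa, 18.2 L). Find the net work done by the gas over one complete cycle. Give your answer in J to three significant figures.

W_net ≈ 1050 J

Constant-volume legs do no work.
W(ii) = (95.3)(10.7 − 18.2) = -714.8 J; W(iv) = (235)(18.2 − 10.7) = 1762 J.
W_net = -714.8 + 1762 = 1048 J (the clockwise enclosed area).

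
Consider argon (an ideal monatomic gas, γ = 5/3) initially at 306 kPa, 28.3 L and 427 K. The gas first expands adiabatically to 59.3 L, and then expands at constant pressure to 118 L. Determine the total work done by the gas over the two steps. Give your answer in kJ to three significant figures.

W_total ≈ 10.3 kJ

Step 1 (adiabatic): W = (P₁V₁ − P₂V₂)/(γ−1) = (8660 − 5288)/0.667 = 5057 J.
After step 1: P = 89.18 kPa, V = 59.3 L, T = 260.8 K.
Step 2 (isobaric): W = PΔV = (89.18 kPa)(118 − 59.3 L) = 5235 J.
W_total = 5057 + 5235 = 10292 J.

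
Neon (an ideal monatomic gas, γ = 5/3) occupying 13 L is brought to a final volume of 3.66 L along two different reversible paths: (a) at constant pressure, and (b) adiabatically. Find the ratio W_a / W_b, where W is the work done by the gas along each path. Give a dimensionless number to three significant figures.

Path (a) isobaric: W = P₁(V₂ − V₁) → W_a/(P₁V₁) = -0.7185.
Path (b) adiabatic: W = P₁V₁(1 − (V₁/V₂)^(γ−1))/(γ−1) → W_b/(P₁V₁) = -1.992.
W_a / W_b = -0.7185 / -1.992 = 0.3607.

W_a / W_b ≈ 0.361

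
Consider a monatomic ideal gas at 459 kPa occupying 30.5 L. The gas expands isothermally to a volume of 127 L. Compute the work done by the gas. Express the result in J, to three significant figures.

Isothermal: W = nRT ln(V₂/V₁) = P₁V₁ ln(V₂/V₁).
P₁V₁ = (459 kPa)(30.5 L) = 14000 J.
W = 14000 × ln(127/30.5) = 14000 × 1.426
W_by_gas = 19970 J.

W ≈ 20000 J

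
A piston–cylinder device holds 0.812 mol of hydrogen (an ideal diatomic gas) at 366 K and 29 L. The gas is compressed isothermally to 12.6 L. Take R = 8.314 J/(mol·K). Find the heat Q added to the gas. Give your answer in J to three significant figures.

Isothermal ⇒ ΔU = 0, so Q = W = nRT ln(V₂/V₁).
Q = (0.812)(8.314)(366) ln(12.6/29) = 2471 × -0.8336 = -2060 J.

Q ≈ -2060 J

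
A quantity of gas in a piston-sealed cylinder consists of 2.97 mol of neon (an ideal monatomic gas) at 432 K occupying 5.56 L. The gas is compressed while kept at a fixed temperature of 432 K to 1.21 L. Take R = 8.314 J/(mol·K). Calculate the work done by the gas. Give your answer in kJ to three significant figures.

Isothermal: W = nRT ln(V₂/V₁).
W = (2.97)(8.314)(432) × ln(1.21/5.56)
  = 10667 × -1.525
W_by_gas = -16267 J.

W ≈ -16.3 kJ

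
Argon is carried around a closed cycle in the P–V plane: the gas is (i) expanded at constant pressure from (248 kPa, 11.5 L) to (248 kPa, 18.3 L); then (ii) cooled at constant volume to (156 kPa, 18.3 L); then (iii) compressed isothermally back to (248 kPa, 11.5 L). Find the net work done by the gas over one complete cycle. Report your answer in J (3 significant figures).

W_net ≈ 360 J

Leg (i): W = PΔV = (248)(18.3 − 11.5) = 1686 J.
Leg (ii): W = 0.
Leg (iii): W = PᵢVᵢ ln(V_f/Vᵢ) = (2855) ln(11.5/18.3) = -1326 J.
W_net = 1686 − 1326 = 360.2 J.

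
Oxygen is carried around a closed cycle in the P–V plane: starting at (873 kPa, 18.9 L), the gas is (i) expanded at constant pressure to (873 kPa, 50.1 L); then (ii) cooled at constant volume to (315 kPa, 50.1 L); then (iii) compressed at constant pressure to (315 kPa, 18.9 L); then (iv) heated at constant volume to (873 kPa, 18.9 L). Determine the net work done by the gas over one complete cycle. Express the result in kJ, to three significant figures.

Constant-volume legs do no work.
W(i) = (873)(50.1 − 18.9) = 27238 J; W(iii) = (315)(18.9 − 50.1) = -9828 J.
W_net = 27238 − 9828 = 17410 J (the clockwise enclosed area).

W_net ≈ 17.4 kJ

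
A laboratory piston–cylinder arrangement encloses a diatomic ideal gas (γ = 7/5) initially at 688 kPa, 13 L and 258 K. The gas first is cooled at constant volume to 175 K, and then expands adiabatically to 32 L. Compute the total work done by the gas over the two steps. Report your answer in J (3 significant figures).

W_total ≈ 4590 J

Step 1 (isochoric): W = 0 (constant volume).
After step 1: P = 466.7 kPa (V unchanged).
Step 2 (adiabatic): W = (P₁V₁ − P₂V₂)/(γ−1) = (6067 − 4231)/0.4 = 4589 J.
W_total = 0 + 4589 = 4589 J.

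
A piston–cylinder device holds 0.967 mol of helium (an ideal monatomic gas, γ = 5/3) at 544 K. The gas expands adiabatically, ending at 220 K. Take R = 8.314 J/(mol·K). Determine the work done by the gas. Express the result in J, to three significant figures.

W ≈ 3910 J

Adiabatic ⇒ Q = 0, so W_by = −ΔU = nCᵥ(T₁ − T₂).
Cᵥ = 3R/2 = 12.47 J/(mol·K).
W = (0.967)(12.47)(544 − 220) = 3907 J.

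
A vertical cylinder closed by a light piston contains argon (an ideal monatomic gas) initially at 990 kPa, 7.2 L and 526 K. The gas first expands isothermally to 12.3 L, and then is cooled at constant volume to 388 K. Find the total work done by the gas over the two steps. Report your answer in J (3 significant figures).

W_total ≈ 3820 J

Step 1 (isothermal): W = P₁V₁ ln(V₂/V₁) = (7128) ln(12.3/7.2) = 3817 J.
Step 2 (isochoric): W = 0 (constant volume).
W_total = 3817 + 0 = 3817 J.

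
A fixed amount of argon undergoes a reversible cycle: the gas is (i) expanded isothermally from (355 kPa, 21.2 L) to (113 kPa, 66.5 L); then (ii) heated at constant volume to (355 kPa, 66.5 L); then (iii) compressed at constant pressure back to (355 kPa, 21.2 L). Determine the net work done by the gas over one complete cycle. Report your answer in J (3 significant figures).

Leg (i): W = PᵢVᵢ ln(V_f/Vᵢ) = (7526) ln(66.5/21.2) = 8604 J.
Leg (ii): W = 0.
Leg (iii): W = PΔV = (355)(21.2 − 66.5) = -16081 J.
W_net = 8604 − 16081 = -7478 J.

W_net ≈ -7480 J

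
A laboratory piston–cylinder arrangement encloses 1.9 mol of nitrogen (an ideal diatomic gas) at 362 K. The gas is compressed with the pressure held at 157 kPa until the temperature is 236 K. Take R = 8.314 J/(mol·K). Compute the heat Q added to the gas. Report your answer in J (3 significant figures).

Q ≈ -6970 J

Isobaric: W = nRΔT = (1.9)(8.314)(-126) = -1990 J.
ΔU = nCᵥΔT with Cᵥ = 5R/2: ΔU = (1.9)(20.79)(-126) = -4976 J.
Q = ΔU + W = -4976 − 1990 = -6966 J.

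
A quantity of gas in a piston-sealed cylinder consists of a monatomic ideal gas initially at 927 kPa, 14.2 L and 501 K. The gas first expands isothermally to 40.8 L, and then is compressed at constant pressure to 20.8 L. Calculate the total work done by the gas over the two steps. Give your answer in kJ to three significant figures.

Step 1 (isothermal): W = P₁V₁ ln(V₂/V₁) = (13163) ln(40.8/14.2) = 13893 J.
After step 1: P = 322.6 kPa, V = 40.8 L, T = 501 K.
Step 2 (isobaric): W = PΔV = (322.6 kPa)(20.8 − 40.8 L) = -6453 J.
W_total = 13893 − 6453 = 7441 J.

W_total ≈ 7.44 kJ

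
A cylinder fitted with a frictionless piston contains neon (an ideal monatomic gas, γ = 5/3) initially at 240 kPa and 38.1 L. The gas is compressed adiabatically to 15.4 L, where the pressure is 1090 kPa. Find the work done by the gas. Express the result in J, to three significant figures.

W ≈ -11500 J

Adiabatic: W = (P₁V₁ − P₂V₂)/(γ − 1) with γ = 5/3.
P₁V₁ = 9144 J, P₂V₂ = 16786 J.
W = (9144 − 16786) / 0.6667 = -11463 J.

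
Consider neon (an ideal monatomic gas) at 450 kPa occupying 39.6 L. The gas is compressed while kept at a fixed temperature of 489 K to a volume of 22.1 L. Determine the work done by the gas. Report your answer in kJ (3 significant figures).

W ≈ -10.4 kJ

Isothermal: W = nRT ln(V₂/V₁) = P₁V₁ ln(V₂/V₁).
P₁V₁ = (450 kPa)(39.6 L) = 17820 J.
W = 17820 × ln(22.1/39.6) = 17820 × -0.5833
W_by_gas = -10394 J.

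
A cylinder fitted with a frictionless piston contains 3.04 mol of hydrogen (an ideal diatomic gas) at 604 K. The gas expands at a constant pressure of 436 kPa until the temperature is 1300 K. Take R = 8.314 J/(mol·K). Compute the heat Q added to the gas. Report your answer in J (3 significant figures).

Q ≈ 61600 J

Isobaric: W = nRΔT = (3.04)(8.314)(696) = 17591 J.
ΔU = nCᵥΔT with Cᵥ = 5R/2: ΔU = (3.04)(20.79)(696) = 43978 J.
Q = ΔU + W = 43978 + 17591 = 61569 J.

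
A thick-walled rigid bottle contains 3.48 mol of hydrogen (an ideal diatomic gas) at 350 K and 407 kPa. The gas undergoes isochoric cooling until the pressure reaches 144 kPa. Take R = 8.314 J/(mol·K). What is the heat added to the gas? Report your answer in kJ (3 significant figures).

Q ≈ -16.4 kJ

Constant volume ⇒ W = 0, so Q = ΔU = nCᵥΔT with Cᵥ = 5R/2 = 20.79 J/(mol·K).
At constant V, T₂/T₁ = P₂/P₁ ⇒ ΔT = T₁(P₂/P₁ − 1) = 350·(144/407 − 1) = -226.2 K.
ΔU = (3.48)(20.79)(-226.2) = -16359 J.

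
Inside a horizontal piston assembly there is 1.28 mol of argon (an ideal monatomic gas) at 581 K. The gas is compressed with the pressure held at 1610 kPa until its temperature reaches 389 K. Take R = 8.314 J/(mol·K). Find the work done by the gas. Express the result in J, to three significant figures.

Isobaric: W = P ΔV = nR ΔT.
W = (1.28)(8.314)(389 − 581) = -2043 J.

W ≈ -2040 J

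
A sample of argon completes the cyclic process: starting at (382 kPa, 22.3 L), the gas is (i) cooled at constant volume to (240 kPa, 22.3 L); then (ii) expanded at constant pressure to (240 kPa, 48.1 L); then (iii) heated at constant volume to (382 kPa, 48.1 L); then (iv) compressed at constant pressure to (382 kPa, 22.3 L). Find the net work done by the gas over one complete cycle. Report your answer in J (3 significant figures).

W_net ≈ -3660 J

Constant-volume legs do no work.
W(ii) = (240)(48.1 − 22.3) = 6192 J; W(iv) = (382)(22.3 − 48.1) = -9856 J.
W_net = 6192 − 9856 = -3664 J (the counter-clockwise enclosed area).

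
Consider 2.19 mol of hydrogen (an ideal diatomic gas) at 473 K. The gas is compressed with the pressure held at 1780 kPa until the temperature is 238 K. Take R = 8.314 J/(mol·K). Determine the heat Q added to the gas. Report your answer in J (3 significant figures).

Q ≈ -15000 J

Isobaric: W = nRΔT = (2.19)(8.314)(-235) = -4279 J.
ΔU = nCᵥΔT with Cᵥ = 5R/2: ΔU = (2.19)(20.79)(-235) = -10697 J.
Q = ΔU + W = -10697 − 4279 = -14976 J.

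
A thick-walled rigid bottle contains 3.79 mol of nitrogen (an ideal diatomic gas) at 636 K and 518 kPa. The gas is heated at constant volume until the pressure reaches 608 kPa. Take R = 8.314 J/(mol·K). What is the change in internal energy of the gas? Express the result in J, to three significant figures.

ΔU ≈ 8700 J

Constant volume ⇒ W = 0, so Q = ΔU = nCᵥΔT with Cᵥ = 5R/2 = 20.79 J/(mol·K).
At constant V, T₂/T₁ = P₂/P₁ ⇒ ΔT = T₁(P₂/P₁ − 1) = 636·(608/518 − 1) = 110.5 K.
ΔU = (3.79)(20.79)(110.5) = 8705 J.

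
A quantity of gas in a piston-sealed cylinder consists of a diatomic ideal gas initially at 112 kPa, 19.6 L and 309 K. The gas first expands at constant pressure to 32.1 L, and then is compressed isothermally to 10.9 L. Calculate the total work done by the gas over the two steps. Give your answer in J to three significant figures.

Step 1 (isobaric): W = PΔV = (112 kPa)(32.1 − 19.6 L) = 1400 J.
After step 1: P = 112 kPa, V = 32.1 L, T = 506.1 K.
Step 2 (isothermal): W = P₁V₁ ln(V₂/V₁) = (3595) ln(10.9/32.1) = -3883 J.
W_total = 1400 − 3883 = -2483 J.

W_total ≈ -2480 J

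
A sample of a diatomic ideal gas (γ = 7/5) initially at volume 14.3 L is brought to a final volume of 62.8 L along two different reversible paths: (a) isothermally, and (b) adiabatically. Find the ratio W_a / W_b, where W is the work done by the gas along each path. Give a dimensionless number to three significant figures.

W_a / W_b ≈ 1.32

Path (a) isothermal: W = P₁V₁ ln(V₂/V₁) → W_a/(P₁V₁) = 1.48.
Path (b) adiabatic: W = P₁V₁(1 − (V₁/V₂)^(γ−1))/(γ−1) → W_b/(P₁V₁) = 1.117.
W_a / W_b = 1.48 / 1.117 = 1.325.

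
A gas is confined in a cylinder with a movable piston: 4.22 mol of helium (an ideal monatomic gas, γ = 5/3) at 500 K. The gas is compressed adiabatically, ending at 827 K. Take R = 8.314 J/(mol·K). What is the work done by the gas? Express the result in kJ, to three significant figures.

W ≈ -17.2 kJ

Adiabatic ⇒ Q = 0, so W_by = −ΔU = nCᵥ(T₁ − T₂).
Cᵥ = 3R/2 = 12.47 J/(mol·K).
W = (4.22)(12.47)(500 − 827) = -17209 J.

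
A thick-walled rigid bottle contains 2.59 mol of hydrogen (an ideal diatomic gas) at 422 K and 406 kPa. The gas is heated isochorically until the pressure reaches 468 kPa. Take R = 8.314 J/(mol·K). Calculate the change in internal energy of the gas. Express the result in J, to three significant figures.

ΔU ≈ 3470 J

Constant volume ⇒ W = 0, so Q = ΔU = nCᵥΔT with Cᵥ = 5R/2 = 20.79 J/(mol·K).
At constant V, T₂/T₁ = P₂/P₁ ⇒ ΔT = T₁(P₂/P₁ − 1) = 422·(468/406 − 1) = 64.44 K.
ΔU = (2.59)(20.79)(64.44) = 3469 J.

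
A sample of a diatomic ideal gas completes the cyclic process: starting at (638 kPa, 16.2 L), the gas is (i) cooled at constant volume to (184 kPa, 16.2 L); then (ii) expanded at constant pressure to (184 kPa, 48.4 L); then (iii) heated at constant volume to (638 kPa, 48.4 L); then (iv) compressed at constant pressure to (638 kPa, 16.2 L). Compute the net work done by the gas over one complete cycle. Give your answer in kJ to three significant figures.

W_net ≈ -14.6 kJ

Constant-volume legs do no work.
W(ii) = (184)(48.4 − 16.2) = 5925 J; W(iv) = (638)(16.2 − 48.4) = -20544 J.
W_net = 5925 − 20544 = -14619 J (the counter-clockwise enclosed area).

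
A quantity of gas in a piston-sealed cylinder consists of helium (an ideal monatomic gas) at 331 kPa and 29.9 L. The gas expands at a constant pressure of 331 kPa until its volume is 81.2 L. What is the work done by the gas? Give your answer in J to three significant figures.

W ≈ 17000 J

Isobaric: W = P ΔV.
W = (331 kPa)(81.2 − 29.9 L) = (331)(51.3) = 16980 J.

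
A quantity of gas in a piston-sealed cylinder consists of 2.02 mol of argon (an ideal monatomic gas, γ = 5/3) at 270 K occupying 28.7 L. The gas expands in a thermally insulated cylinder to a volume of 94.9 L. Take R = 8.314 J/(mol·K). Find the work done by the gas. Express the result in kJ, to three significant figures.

W ≈ 3.74 kJ

Adiabatic: TV^(γ−1) = const with γ = 5/3.
T₂ = T₁ (V₁/V₂)^(γ−1) = 270 × (28.7/94.9)^0.667 = 270 × 0.4506 = 121.6 K.
W_by = nCᵥ(T₁ − T₂) = (2.02)(12.47)(270 − 121.6) = 3737 J.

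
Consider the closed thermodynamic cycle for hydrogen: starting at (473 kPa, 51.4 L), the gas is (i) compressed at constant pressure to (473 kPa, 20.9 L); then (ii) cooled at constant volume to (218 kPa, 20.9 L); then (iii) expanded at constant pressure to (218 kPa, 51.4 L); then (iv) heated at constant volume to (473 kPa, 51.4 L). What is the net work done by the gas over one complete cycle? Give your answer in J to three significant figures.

W_net ≈ -7780 J

Constant-volume legs do no work.
W(i) = (473)(20.9 − 51.4) = -14426 J; W(iii) = (218)(51.4 − 20.9) = 6649 J.
W_net = -14426 + 6649 = -7778 J (the counter-clockwise enclosed area).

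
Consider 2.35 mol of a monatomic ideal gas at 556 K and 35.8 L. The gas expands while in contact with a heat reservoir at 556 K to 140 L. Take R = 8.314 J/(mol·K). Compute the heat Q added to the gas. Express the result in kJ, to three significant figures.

Isothermal ⇒ ΔU = 0, so Q = W = nRT ln(V₂/V₁).
Q = (2.35)(8.314)(556) ln(140/35.8) = 10863 × 1.364 = 14814 J.

Q ≈ 14.8 kJ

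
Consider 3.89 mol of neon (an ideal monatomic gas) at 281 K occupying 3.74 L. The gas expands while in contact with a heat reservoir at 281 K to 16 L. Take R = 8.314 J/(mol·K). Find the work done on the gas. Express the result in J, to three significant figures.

Isothermal: W = nRT ln(V₂/V₁).
W = (3.89)(8.314)(281) × ln(16/3.74)
  = 9088 × 1.454
W_by_gas = 13209 J; work on gas = −W_by = -13209 J.

W ≈ -13200 J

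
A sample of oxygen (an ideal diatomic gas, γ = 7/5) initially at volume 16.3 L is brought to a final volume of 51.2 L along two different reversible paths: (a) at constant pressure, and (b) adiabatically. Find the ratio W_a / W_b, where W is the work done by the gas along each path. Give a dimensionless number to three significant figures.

Path (a) isobaric: W = P₁(V₂ − V₁) → W_a/(P₁V₁) = 2.141.
Path (b) adiabatic: W = P₁V₁(1 − (V₁/V₂)^(γ−1))/(γ−1) → W_b/(P₁V₁) = 0.9184.
W_a / W_b = 2.141 / 0.9184 = 2.331.

W_a / W_b ≈ 2.33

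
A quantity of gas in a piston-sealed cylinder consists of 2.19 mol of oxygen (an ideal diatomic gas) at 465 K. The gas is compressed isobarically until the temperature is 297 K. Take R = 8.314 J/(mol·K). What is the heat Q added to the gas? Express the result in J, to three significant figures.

Q ≈ -10700 J

Isobaric: W = nRΔT = (2.19)(8.314)(-168) = -3059 J.
ΔU = nCᵥΔT with Cᵥ = 5R/2: ΔU = (2.19)(20.79)(-168) = -7647 J.
Q = ΔU + W = -7647 − 3059 = -10706 J.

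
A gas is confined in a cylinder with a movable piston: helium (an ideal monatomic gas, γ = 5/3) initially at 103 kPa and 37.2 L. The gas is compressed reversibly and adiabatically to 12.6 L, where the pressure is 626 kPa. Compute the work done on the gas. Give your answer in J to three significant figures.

W ≈ 6080 J

Adiabatic: W = (P₁V₁ − P₂V₂)/(γ − 1) with γ = 5/3.
P₁V₁ = 3832 J, P₂V₂ = 7888 J.
W = (3832 − 7888) / 0.6667 = -6084 J.
Work on gas = −W_by = 6084 J.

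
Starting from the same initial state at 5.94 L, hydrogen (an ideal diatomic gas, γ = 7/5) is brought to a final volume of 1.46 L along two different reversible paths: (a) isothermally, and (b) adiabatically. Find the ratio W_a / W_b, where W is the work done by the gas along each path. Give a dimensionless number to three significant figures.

Path (a) isothermal: W = P₁V₁ ln(V₂/V₁) → W_a/(P₁V₁) = -1.403.
Path (b) adiabatic: W = P₁V₁(1 − (V₁/V₂)^(γ−1))/(γ−1) → W_b/(P₁V₁) = -1.882.
W_a / W_b = -1.403 / -1.882 = 0.7455.

W_a / W_b ≈ 0.745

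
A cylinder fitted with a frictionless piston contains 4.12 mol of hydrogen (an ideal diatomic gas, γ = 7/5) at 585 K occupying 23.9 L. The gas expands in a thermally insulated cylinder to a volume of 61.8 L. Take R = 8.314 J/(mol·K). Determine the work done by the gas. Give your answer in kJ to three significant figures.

W ≈ 15.8 kJ

Adiabatic: TV^(γ−1) = const with γ = 7/5.
T₂ = T₁ (V₁/V₂)^(γ−1) = 585 × (23.9/61.8)^0.4 = 585 × 0.6839 = 400.1 K.
W_by = nCᵥ(T₁ − T₂) = (4.12)(20.79)(585 − 400.1) = 15838 J.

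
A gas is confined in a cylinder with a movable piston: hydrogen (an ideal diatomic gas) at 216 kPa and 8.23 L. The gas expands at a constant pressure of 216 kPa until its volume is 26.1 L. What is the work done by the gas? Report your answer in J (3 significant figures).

Isobaric: W = P ΔV.
W = (216 kPa)(26.1 − 8.23 L) = (216)(17.87) = 3860 J.

W ≈ 3860 J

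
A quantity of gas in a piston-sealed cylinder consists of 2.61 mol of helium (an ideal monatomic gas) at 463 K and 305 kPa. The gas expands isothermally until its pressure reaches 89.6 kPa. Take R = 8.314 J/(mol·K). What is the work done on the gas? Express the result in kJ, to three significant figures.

W ≈ -12.3 kJ

Isothermal process: W = nRT ln(V₂/V₁) = nRT ln(P₁/P₂).
W = (2.61)(8.314)(463) × ln(305/89.6)
  = 10047 × ln(3.404) = 10047 × 1.225
W_by_gas = 12307 J; work on gas = −W_by = -12307 J.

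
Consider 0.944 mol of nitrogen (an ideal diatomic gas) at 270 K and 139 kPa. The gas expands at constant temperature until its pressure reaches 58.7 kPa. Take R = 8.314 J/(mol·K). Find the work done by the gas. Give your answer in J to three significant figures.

Isothermal process: W = nRT ln(V₂/V₁) = nRT ln(P₁/P₂).
W = (0.944)(8.314)(270) × ln(139/58.7)
  = 2119 × ln(2.368) = 2119 × 0.862
W_by_gas = 1827 J.

W ≈ 1830 J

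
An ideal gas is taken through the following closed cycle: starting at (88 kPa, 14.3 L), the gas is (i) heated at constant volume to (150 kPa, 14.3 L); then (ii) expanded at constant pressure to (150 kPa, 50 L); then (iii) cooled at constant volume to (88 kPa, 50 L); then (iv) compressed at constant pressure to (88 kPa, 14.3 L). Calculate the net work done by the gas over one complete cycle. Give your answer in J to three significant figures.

Constant-volume legs do no work.
W(ii) = (150)(50 − 14.3) = 5355 J; W(iv) = (88)(14.3 − 50) = -3142 J.
W_net = 5355 − 3142 = 2213 J (the clockwise enclosed area).

W_net ≈ 2210 J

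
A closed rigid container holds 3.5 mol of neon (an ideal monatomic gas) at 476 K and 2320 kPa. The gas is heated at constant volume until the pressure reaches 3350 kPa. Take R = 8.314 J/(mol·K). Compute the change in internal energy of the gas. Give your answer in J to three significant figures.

ΔU ≈ 9220 J

Constant volume ⇒ W = 0, so Q = ΔU = nCᵥΔT with Cᵥ = 3R/2 = 12.47 J/(mol·K).
At constant V, T₂/T₁ = P₂/P₁ ⇒ ΔT = T₁(P₂/P₁ − 1) = 476·(3350/2320 − 1) = 211.3 K.
ΔU = (3.5)(12.47)(211.3) = 9224 J.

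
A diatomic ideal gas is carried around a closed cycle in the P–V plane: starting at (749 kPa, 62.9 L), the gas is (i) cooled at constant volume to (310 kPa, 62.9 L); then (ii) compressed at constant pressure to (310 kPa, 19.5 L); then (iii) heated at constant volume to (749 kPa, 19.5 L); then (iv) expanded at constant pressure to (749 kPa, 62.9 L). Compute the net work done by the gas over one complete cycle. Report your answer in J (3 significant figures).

Constant-volume legs do no work.
W(ii) = (310)(19.5 − 62.9) = -13454 J; W(iv) = (749)(62.9 − 19.5) = 32507 J.
W_net = -13454 + 32507 = 19053 J (the clockwise enclosed area).

W_net ≈ 19100 J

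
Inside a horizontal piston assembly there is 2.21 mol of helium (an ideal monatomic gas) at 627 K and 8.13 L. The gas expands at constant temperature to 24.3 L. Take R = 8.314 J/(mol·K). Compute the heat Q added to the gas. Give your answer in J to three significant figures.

Isothermal ⇒ ΔU = 0, so Q = W = nRT ln(V₂/V₁).
Q = (2.21)(8.314)(627) ln(24.3/8.13) = 11520 × 1.095 = 12614 J.

Q ≈ 12600 J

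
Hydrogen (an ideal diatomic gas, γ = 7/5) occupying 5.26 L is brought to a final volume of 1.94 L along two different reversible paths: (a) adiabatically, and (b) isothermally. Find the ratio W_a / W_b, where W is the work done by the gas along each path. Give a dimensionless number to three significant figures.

Path (a) adiabatic: W = P₁V₁(1 − (V₁/V₂)^(γ−1))/(γ−1) → W_a/(P₁V₁) = -1.226.
Path (b) isothermal: W = P₁V₁ ln(V₂/V₁) → W_b/(P₁V₁) = -0.9974.
W_a / W_b = -1.226 / -0.9974 = 1.229.

W_a / W_b ≈ 1.23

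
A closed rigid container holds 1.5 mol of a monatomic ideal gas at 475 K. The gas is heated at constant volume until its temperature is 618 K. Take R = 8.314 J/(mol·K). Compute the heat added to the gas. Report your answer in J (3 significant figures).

Q ≈ 2680 J

Constant volume ⇒ W = 0, so Q = ΔU = nCᵥΔT with Cᵥ = 3R/2 = 12.47 J/(mol·K).
ΔU = (1.5)(12.47)(618 − 475) = 2675 J.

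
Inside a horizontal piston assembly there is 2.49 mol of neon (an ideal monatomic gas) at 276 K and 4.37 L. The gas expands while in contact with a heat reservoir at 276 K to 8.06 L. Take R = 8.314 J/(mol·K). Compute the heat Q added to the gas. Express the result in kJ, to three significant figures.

Q ≈ 3.50 kJ

Isothermal ⇒ ΔU = 0, so Q = W = nRT ln(V₂/V₁).
Q = (2.49)(8.314)(276) ln(8.06/4.37) = 5714 × 0.6122 = 3498 J.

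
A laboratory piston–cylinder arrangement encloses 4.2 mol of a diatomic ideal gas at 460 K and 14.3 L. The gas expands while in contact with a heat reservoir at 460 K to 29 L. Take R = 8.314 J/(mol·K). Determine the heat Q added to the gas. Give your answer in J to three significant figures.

Isothermal ⇒ ΔU = 0, so Q = W = nRT ln(V₂/V₁).
Q = (4.2)(8.314)(460) ln(29/14.3) = 16063 × 0.707 = 11357 J.

Q ≈ 11400 J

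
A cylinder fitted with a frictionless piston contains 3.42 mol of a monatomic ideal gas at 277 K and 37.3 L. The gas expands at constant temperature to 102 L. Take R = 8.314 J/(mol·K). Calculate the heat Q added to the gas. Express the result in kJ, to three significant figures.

Isothermal ⇒ ΔU = 0, so Q = W = nRT ln(V₂/V₁).
Q = (3.42)(8.314)(277) ln(102/37.3) = 7876 × 1.006 = 7923 J.

Q ≈ 7.92 kJ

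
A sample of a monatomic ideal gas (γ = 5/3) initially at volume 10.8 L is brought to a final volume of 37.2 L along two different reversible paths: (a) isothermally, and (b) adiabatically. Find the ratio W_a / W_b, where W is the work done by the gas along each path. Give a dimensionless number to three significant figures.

W_a / W_b ≈ 1.47

Path (a) isothermal: W = P₁V₁ ln(V₂/V₁) → W_a/(P₁V₁) = 1.237.
Path (b) adiabatic: W = P₁V₁(1 − (V₁/V₂)^(γ−1))/(γ−1) → W_b/(P₁V₁) = 0.8423.
W_a / W_b = 1.237 / 0.8423 = 1.468.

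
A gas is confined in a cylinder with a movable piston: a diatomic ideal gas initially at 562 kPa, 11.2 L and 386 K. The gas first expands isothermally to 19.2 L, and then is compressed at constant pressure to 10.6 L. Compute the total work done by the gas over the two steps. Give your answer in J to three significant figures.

W_total ≈ 573 J

Step 1 (isothermal): W = P₁V₁ ln(V₂/V₁) = (6294) ln(19.2/11.2) = 3393 J.
After step 1: P = 327.8 kPa, V = 19.2 L, T = 386 K.
Step 2 (isobaric): W = PΔV = (327.8 kPa)(10.6 − 19.2 L) = -2819 J.
W_total = 3393 − 2819 = 573.3 J.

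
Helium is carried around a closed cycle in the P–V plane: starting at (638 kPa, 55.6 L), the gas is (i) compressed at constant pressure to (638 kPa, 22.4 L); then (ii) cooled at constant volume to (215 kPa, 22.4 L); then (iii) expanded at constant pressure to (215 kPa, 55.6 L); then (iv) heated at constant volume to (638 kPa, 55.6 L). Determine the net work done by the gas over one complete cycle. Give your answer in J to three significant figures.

Constant-volume legs do no work.
W(i) = (638)(22.4 − 55.6) = -21182 J; W(iii) = (215)(55.6 − 22.4) = 7138 J.
W_net = -21182 + 7138 = -14044 J (the counter-clockwise enclosed area).

W_net ≈ -14000 J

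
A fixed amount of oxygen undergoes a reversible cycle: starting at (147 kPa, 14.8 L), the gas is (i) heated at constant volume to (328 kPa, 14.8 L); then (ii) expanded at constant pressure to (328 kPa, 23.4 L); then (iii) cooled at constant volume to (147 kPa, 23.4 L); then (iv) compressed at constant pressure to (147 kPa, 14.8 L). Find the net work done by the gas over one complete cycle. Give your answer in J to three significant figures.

W_net ≈ 1560 J

Constant-volume legs do no work.
W(ii) = (328)(23.4 − 14.8) = 2821 J; W(iv) = (147)(14.8 − 23.4) = -1264 J.
W_net = 2821 − 1264 = 1557 J (the clockwise enclosed area).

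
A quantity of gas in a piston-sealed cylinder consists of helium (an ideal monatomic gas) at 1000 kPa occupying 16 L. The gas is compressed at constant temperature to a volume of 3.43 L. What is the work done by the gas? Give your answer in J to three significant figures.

W ≈ -24600 J

Isothermal: W = nRT ln(V₂/V₁) = P₁V₁ ln(V₂/V₁).
P₁V₁ = (1000 kPa)(16 L) = 16000 J.
W = 16000 × ln(3.43/16) = 16000 × -1.54
W_by_gas = -24640 J.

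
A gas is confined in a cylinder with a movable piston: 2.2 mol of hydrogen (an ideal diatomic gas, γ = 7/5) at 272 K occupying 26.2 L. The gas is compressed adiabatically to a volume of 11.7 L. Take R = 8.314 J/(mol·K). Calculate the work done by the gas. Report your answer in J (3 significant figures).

W ≈ -4730 J

Adiabatic: TV^(γ−1) = const with γ = 7/5.
T₂ = T₁ (V₁/V₂)^(γ−1) = 272 × (26.2/11.7)^0.4 = 272 × 1.381 = 375.5 K.
W_by = nCᵥ(T₁ − T₂) = (2.2)(20.79)(272 − 375.5) = -4733 J.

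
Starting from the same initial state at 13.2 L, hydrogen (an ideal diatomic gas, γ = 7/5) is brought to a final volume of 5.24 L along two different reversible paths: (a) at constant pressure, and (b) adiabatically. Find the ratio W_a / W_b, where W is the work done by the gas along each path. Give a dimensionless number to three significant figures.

W_a / W_b ≈ 0.540

Path (a) isobaric: W = P₁(V₂ − V₁) → W_a/(P₁V₁) = -0.603.
Path (b) adiabatic: W = P₁V₁(1 − (V₁/V₂)^(γ−1))/(γ−1) → W_b/(P₁V₁) = -1.118.
W_a / W_b = -0.603 / -1.118 = 0.5395.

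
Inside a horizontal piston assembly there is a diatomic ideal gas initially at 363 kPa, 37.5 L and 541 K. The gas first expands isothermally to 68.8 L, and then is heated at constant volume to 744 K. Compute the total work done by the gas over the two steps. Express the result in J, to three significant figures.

Step 1 (isothermal): W = P₁V₁ ln(V₂/V₁) = (13612) ln(68.8/37.5) = 8261 J.
Step 2 (isochoric): W = 0 (constant volume).
W_total = 8261 + 0 = 8261 J.

W_total ≈ 8260 J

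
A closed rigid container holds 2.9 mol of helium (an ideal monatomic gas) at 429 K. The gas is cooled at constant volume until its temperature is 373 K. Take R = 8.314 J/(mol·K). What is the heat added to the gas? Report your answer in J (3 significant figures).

Q ≈ -2030 J

Constant volume ⇒ W = 0, so Q = ΔU = nCᵥΔT with Cᵥ = 3R/2 = 12.47 J/(mol·K).
ΔU = (2.9)(12.47)(373 − 429) = -2025 J.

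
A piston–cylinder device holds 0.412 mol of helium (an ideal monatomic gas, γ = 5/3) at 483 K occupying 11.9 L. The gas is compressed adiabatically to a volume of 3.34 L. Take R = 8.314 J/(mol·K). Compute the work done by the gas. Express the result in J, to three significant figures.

Adiabatic: TV^(γ−1) = const with γ = 5/3.
T₂ = T₁ (V₁/V₂)^(γ−1) = 483 × (11.9/3.34)^0.667 = 483 × 2.333 = 1127 K.
W_by = nCᵥ(T₁ − T₂) = (0.412)(12.47)(483 − 1127) = -3307 J.

W ≈ -3310 J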